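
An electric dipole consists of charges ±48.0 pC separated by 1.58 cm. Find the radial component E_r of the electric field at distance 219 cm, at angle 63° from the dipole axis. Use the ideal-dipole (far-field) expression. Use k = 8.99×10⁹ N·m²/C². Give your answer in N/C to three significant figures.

E_r ≈ 5.89×10⁻⁴ N/C

Dipole moment p = qd = (4.80×10⁻¹¹ C)(0.0158 m) = 7.584×10⁻¹³ C·m.
For a dipole, E_r = (2kp cosθ)/r³.
kp/r³ = (8.99×10⁹)(7.584×10⁻¹³)/(2.19)³ = 6.491×10⁻⁴ N/C.
E_r = 2·6.491×10⁻⁴·cos63° = 5.894×10⁻⁴ N/C.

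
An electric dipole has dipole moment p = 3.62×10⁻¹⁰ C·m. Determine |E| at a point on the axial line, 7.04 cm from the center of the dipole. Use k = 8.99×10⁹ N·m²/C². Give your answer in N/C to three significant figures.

On the dipole axis E = 2kp/r³.
E = 2·(8.99×10⁹)(3.62×10⁻¹⁰) / (0.0704)³ = 1.865×10⁴ N/C.

E ≈ 1.87×10⁴ N/C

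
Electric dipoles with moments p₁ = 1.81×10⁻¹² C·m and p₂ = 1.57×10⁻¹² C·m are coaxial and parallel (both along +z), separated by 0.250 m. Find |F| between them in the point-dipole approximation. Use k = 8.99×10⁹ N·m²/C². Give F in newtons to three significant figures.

F ≈ 3.92×10⁻¹¹ N

On-axis field of dipole 1 at distance r: E = 2kp₁/r³. Force on dipole 2 is F = p₂·dE/dr (gradient along axis).
dE/dr = −6kp₁/r⁴, so |F| = 6kp₁p₂/r⁴ (attractive for aligned moments).
F = 6(8.99×10⁹)(1.81×10⁻¹²)(1.57×10⁻¹²)/(0.250)⁴ = 3.924×10⁻¹¹ N.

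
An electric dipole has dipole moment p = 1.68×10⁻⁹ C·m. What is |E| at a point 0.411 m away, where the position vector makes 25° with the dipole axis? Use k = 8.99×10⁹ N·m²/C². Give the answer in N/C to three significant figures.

E ≈ 405 N/C

At angle θ the dipole field magnitude is E = (kp/r³)·√(1 + 3cos²θ).
kp/r³ = (8.99×10⁹)(1.68×10⁻⁹) / (0.411)³ = 217.5 N/C.
√(1 + 3cos²25°) = √(1 + 3·0.8214) = √3.4642 ≈ 1.8612.
E ≈ 217.5 × 1.861 = 404.9 N/C.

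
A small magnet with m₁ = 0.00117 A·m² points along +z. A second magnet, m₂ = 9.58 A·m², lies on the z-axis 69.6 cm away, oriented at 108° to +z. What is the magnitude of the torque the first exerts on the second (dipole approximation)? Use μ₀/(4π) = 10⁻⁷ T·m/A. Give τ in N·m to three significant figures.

Dipole B is on the axis of dipole A, so B₁ there is axial: B₁ = (μ₀/4π)·2m₁/r³ along +z.
B₁ = 2(10⁻⁷)(0.00117)/(0.696)³ = 6.940×10⁻¹⁰ T.
τ = m₂ B₁ sinθ.
τ = (9.58)(6.940×10⁻¹⁰)·sin108° = 6.324×10⁻⁹ N·m.

τ ≈ 6.32×10⁻⁹ N·m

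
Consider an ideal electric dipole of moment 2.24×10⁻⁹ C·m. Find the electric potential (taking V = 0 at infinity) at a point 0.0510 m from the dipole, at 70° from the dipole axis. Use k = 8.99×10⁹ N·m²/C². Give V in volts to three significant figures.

The dipole potential is V = kp cosθ / r².
V = (8.99×10⁹)(2.24×10⁻⁹)·cos70° / (0.0510)² = 2648 V.

V ≈ 2650 V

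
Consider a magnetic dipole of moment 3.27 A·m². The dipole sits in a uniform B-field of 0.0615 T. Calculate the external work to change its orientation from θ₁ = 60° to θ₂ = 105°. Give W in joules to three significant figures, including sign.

W_ext = ΔU = −mB cosθ₂ + mB cosθ₁ = mB(cosθ₁ − cosθ₂).
W = (3.27)(0.0615)·(cos60° − cos105°) = (0.2011)·(+0.7588) = 0.1526 J.

W ≈ 0.153 J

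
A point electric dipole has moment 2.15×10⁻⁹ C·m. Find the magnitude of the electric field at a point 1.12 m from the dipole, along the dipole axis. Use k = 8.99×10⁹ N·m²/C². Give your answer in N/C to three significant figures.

E ≈ 27.5 N/C

On the dipole axis E = 2kp/r³.
E = 2·(8.99×10⁹)(2.15×10⁻⁹) / (1.12)³ = 27.52 N/C.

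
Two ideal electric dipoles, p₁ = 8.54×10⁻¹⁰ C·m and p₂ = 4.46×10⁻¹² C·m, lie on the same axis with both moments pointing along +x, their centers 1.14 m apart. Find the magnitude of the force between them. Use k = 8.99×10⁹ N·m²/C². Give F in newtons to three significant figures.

F ≈ 1.22×10⁻¹⁰ N

On-axis field of dipole 1 at distance r: E = 2kp₁/r³. Force on dipole 2 is F = p₂·dE/dr (gradient along axis).
dE/dr = −6kp₁/r⁴, so |F| = 6kp₁p₂/r⁴ (attractive for aligned moments).
F = 6(8.99×10⁹)(8.54×10⁻¹⁰)(4.46×10⁻¹²)/(1.14)⁴ = 1.216×10⁻¹⁰ N.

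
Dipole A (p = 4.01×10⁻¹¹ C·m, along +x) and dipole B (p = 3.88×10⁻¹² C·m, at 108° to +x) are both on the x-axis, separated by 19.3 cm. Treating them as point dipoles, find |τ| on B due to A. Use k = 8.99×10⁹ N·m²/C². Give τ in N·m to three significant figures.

τ ≈ 3.70×10⁻¹⁰ N·m

The second dipole sits on the axis of the first, so the field there is axial: E₁ = 2kp₁/r³ along +x.
E₁ = 2(8.99×10⁹)(4.01×10⁻¹¹)/(0.193)³ = 100.3 N/C.
Torque on the second dipole: τ = p₂ E₁ sinθ.
τ = (3.88×10⁻¹²)(100.3)·sin108° = 3.701×10⁻¹⁰ N·m.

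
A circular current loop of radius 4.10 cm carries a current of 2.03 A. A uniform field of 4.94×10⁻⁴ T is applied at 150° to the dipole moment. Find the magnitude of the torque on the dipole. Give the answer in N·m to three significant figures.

τ ≈ 2.65×10⁻⁶ N·m

Magnetic moment m = IA = Iπa² = (2.03)·π·(0.0410)² = 0.01072 A·m².
Torque on a magnetic dipole: τ = mB sinθ.
τ = (0.01072)(4.94×10⁻⁴)·sin150° = 2.648×10⁻⁶ N·m.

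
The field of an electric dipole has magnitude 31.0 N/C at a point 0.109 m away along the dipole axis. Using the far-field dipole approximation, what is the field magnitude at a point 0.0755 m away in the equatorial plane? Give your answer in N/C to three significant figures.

E ≈ 46.6 N/C

Dipole fields scale as 1/r³ in the far field.
The axial field is twice the equatorial field at the same r, so the geometry factor is 1/2.
E₂ = E₁ · (1/2) · (r₁/r₂)³ = 31.0 · 0.5 · (0.109/0.0755)³.
(r₁/r₂)³ = (1.444)³ = 3.009.
E₂ ≈ 46.64 N/C.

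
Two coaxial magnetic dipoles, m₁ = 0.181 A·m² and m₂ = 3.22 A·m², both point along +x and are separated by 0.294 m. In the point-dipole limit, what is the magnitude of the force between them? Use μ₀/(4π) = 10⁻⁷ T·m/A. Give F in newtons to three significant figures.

On-axis B of dipole 1: B = (μ₀/4π)·2m₁/r³. Force on dipole 2: F = m₂·dB/dr.
dB/dr = −(μ₀/4π)·6m₁/r⁴, so |F| = (μ₀/4π)·6m₁m₂/r⁴.
F = 6(10⁻⁷)(0.181)(3.22)/(0.294)⁴ = 4.681×10⁻⁵ N.

F ≈ 4.68×10⁻⁵ N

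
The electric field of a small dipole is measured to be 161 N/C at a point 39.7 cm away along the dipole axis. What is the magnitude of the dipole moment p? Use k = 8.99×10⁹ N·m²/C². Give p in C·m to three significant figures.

p ≈ 5.60×10⁻¹⁰ C·m

On axis E = 2kp/r³, so p = Er³/(2k).
p = (161)·(0.397)³ / (2·8.99×10⁹) = 5.603×10⁻¹⁰ C·m.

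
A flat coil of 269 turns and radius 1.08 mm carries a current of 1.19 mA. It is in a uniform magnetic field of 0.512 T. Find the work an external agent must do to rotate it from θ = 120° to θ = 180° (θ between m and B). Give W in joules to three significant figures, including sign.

m = NIA = NIπa² = 269·(0.00119)·π·(0.00108)² = 1.173×10⁻⁶ A·m².
W_ext = ΔU = −mB cosθ₂ + mB cosθ₁ = mB(cosθ₁ − cosθ₂).
W = (1.173×10⁻⁶)(0.512)·(cos120° − cos180°) = (6.006×10⁻⁷)·(+0.5000) = 3.003×10⁻⁷ J.

W ≈ 3.00×10⁻⁷ J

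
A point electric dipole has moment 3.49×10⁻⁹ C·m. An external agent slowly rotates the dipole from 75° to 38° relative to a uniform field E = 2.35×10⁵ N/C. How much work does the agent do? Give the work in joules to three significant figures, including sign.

W ≈ -4.34×10⁻⁴ J

W_ext = ΔU = U(θ₂) − U(θ₁) = −pE cosθ₂ − (−pE cosθ₁) = pE(cosθ₁ − cosθ₂).
W = (3.49×10⁻⁹)(2.35×10⁵)·(cos75° − cos38°) = (8.202×10⁻⁴)·(-0.5292) = -4.340×10⁻⁴ J.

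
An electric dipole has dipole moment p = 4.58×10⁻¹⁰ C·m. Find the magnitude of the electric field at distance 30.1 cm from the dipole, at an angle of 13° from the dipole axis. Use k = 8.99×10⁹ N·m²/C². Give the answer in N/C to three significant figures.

At angle θ the dipole field magnitude is E = (kp/r³)·√(1 + 3cos²θ).
kp/r³ = (8.99×10⁹)(4.58×10⁻¹⁰) / (0.301)³ = 151.0 N/C.
√(1 + 3cos²13°) = √(1 + 3·0.9494) = √3.8482 ≈ 1.9617.
E ≈ 151.0 × 1.962 = 296.2 N/C.

E ≈ 296 N/C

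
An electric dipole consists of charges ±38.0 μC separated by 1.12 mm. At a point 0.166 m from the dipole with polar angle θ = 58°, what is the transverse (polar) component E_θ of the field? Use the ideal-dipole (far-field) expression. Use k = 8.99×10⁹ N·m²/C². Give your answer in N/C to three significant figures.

E_θ ≈ 7.09×10⁴ N/C

Dipole moment p = qd = (3.80×10⁻⁵ C)(0.00112 m) = 4.256×10⁻⁸ C·m.
For a dipole, E_θ = (kp sinθ)/r³.
kp/r³ = (8.99×10⁹)(4.256×10⁻⁸)/(0.166)³ = 8.364×10⁴ N/C.
E_θ = 8.364×10⁴·sin58° = 7.093×10⁴ N/C.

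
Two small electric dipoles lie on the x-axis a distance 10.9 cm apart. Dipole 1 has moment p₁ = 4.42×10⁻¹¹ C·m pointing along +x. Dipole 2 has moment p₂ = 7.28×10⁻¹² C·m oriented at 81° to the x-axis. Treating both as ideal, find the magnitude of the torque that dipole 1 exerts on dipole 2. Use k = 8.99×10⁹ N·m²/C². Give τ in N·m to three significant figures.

τ ≈ 4.41×10⁻⁹ N·m

The second dipole sits on the axis of the first, so the field there is axial: E₁ = 2kp₁/r³ along +x.
E₁ = 2(8.99×10⁹)(4.42×10⁻¹¹)/(0.109)³ = 613.7 N/C.
Torque on the second dipole: τ = p₂ E₁ sinθ.
τ = (7.28×10⁻¹²)(613.7)·sin81° = 4.412×10⁻⁹ N·m.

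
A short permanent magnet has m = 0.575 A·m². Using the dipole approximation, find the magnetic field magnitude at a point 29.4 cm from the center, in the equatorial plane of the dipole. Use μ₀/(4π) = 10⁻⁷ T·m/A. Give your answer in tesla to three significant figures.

B ≈ 2.26×10⁻⁶ T

In the equatorial plane B = (μ₀/4π)·m/r³ (half the axial value).
B = (10⁻⁷)·(0.575) / (0.294)³ = 2.263×10⁻⁶ T.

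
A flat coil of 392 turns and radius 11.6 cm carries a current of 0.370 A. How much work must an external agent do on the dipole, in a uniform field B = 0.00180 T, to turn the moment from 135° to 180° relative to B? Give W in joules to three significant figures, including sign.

m = NIA = NIπa² = 392·(0.370)·π·(0.116)² = 6.131 A·m².
W_ext = ΔU = −mB cosθ₂ + mB cosθ₁ = mB(cosθ₁ − cosθ₂).
W = (6.131)(0.00180)·(cos135° − cos180°) = (0.01104)·(+0.2929) = 0.003232 J.

W ≈ 0.00323 J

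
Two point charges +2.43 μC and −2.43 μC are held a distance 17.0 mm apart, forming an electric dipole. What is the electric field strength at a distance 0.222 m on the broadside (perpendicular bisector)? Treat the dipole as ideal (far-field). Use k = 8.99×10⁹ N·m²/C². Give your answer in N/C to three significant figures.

Dipole moment p = qd = (2.43×10⁻⁶ C)(0.0170 m) = 4.131×10⁻⁸ C·m.
On the perpendicular bisector E = kp/r³ (half the axial value at the same distance).
E = (8.99×10⁹)(4.131×10⁻⁸) / (0.222)³ = 3.394×10⁴ N/C.

E ≈ 3.39×10⁴ N/C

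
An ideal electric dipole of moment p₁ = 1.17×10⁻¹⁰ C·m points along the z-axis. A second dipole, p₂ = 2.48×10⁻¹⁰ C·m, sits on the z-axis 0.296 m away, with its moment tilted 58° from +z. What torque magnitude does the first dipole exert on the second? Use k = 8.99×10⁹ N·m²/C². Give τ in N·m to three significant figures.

τ ≈ 1.71×10⁻⁸ N·m

The second dipole sits on the axis of the first, so the field there is axial: E₁ = 2kp₁/r³ along +z.
E₁ = 2(8.99×10⁹)(1.17×10⁻¹⁰)/(0.296)³ = 81.11 N/C.
Torque on the second dipole: τ = p₂ E₁ sinθ.
τ = (2.48×10⁻¹⁰)(81.11)·sin58° = 1.706×10⁻⁸ N·m.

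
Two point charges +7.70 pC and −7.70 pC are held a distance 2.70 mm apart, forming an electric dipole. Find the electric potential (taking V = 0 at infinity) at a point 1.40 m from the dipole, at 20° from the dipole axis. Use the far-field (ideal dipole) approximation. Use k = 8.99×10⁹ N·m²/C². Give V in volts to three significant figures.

V ≈ 8.96×10⁻⁵ V

Dipole moment p = qd = (7.70×10⁻¹² C)(0.00270 m) = 2.079×10⁻¹⁴ C·m.
The dipole potential is V = kp cosθ / r².
V = (8.99×10⁹)(2.079×10⁻¹⁴)·cos20° / (1.40)² = 8.961×10⁻⁵ V.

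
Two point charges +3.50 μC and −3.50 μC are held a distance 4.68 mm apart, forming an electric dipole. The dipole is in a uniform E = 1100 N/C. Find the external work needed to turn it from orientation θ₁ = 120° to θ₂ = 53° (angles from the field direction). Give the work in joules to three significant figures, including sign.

Dipole moment p = qd = (3.50×10⁻⁶ C)(0.00468 m) = 1.638×10⁻⁸ C·m.
W_ext = ΔU = U(θ₂) − U(θ₁) = −pE cosθ₂ − (−pE cosθ₁) = pE(cosθ₁ − cosθ₂).
W = (1.638×10⁻⁸)(1100)·(cos120° − cos53°) = (1.802×10⁻⁵)·(-1.1018) = -1.985×10⁻⁵ J.

W ≈ -1.99×10⁻⁵ J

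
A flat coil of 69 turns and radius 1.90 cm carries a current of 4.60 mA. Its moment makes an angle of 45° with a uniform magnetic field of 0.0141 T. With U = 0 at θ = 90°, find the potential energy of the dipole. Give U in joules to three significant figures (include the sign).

m = NIA = NIπa² = 69·(0.00460)·π·(0.0190)² = 3.60×10⁻⁴ A·m².
U = −m·B = −mB cosθ.
U = −(3.60×10⁻⁴)(0.0141)·cos45° = -3.589×10⁻⁶ J.

U ≈ -3.59×10⁻⁶ J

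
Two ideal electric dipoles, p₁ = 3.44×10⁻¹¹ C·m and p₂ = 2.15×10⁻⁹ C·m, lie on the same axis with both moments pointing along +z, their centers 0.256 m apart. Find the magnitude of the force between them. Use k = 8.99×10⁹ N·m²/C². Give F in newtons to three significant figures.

On-axis field of dipole 1 at distance r: E = 2kp₁/r³. Force on dipole 2 is F = p₂·dE/dr (gradient along axis).
dE/dr = −6kp₁/r⁴, so |F| = 6kp₁p₂/r⁴ (attractive for aligned moments).
F = 6(8.99×10⁹)(3.44×10⁻¹¹)(2.15×10⁻⁹)/(0.256)⁴ = 9.289×10⁻⁷ N.

F ≈ 9.29×10⁻⁷ N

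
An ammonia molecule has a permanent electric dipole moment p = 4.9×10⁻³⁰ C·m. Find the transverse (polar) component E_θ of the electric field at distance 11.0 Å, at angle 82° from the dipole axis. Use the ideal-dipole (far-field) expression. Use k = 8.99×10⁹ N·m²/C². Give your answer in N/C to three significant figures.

E_θ ≈ 3.28×10⁷ N/C

For a dipole, E_θ = (kp sinθ)/r³.
kp/r³ = (8.99×10⁹)(4.90×10⁻³⁰)/(1.10×10⁻⁹)³ = 3.310×10⁷ N/C.
E_θ = 3.310×10⁷·sin82° = 3.277×10⁷ N/C.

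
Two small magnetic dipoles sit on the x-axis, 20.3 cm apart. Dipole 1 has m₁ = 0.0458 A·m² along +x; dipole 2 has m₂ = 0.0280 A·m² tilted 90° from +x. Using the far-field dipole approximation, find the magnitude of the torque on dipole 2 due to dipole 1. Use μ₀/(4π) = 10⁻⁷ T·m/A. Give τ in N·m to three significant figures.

τ ≈ 3.07×10⁻⁸ N·m

Dipole B is on the axis of dipole A, so B₁ there is axial: B₁ = (μ₀/4π)·2m₁/r³ along +x.
B₁ = 2(10⁻⁷)(0.0458)/(0.203)³ = 1.095×10⁻⁶ T.
τ = m₂ B₁ sinθ.
τ = (0.0280)(1.095×10⁻⁶)·sin90° = 3.066×10⁻⁸ N·m.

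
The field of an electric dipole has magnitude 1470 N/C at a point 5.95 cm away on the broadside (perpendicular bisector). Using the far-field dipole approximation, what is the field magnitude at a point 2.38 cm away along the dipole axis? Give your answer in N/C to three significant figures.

E ≈ 4.59×10⁴ N/C

Dipole fields scale as 1/r³ in the far field.
The axial field is twice the equatorial field at the same r, so the geometry factor is 2/1.
E₂ = E₁ · (2/1) · (r₁/r₂)³ = 1470 · 2 · (5.95/2.38)³.
(r₁/r₂)³ = (2.5)³ = 15.63.
E₂ ≈ 4.594×10⁴ N/C.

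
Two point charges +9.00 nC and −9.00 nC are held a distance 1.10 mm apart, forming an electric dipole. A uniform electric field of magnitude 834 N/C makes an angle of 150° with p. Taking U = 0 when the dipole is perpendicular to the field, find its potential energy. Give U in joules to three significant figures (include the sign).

Dipole moment p = qd = (9.00×10⁻⁹ C)(0.00110 m) = 9.90×10⁻¹² C·m.
U = −p·E = −pE cosθ.
U = −(9.90×10⁻¹²)(834)·cos150° = 7.150×10⁻⁹ J.

U ≈ 7.15×10⁻⁹ J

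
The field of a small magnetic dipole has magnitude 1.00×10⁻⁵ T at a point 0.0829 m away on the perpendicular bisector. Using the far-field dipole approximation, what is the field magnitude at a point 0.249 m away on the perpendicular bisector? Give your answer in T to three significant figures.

B ≈ 3.69×10⁻⁷ T

Dipole fields scale as 1/r³ in the far field; the geometry is the same at both points.
B₂ = B₁ · (r₁/r₂)³ = 1.00×10⁻⁵ · (0.0829/0.249)³.
(r₁/r₂)³ = (0.3329)³ = 0.0369.
B₂ ≈ 3.690×10⁻⁷ T.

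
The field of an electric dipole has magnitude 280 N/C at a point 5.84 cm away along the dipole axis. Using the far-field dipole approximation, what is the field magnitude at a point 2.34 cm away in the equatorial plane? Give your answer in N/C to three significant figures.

Dipole fields scale as 1/r³ in the far field.
The axial field is twice the equatorial field at the same r, so the geometry factor is 1/2.
E₂ = E₁ · (1/2) · (r₁/r₂)³ = 280 · 0.5 · (5.84/2.34)³.
(r₁/r₂)³ = (2.496)³ = 15.55.
E₂ ≈ 2176 N/C.

E ≈ 2180 N/C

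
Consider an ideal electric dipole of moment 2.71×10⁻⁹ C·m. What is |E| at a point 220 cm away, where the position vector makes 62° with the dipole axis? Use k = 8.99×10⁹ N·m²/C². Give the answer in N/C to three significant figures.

At angle θ the dipole field magnitude is E = (kp/r³)·√(1 + 3cos²θ).
kp/r³ = (8.99×10⁹)(2.71×10⁻⁹) / (2.20)³ = 2.288 N/C.
√(1 + 3cos²62°) = √(1 + 3·0.2204) = √1.6612 ≈ 1.2889.
E ≈ 2.288 × 1.289 = 2.949 N/C.

E ≈ 2.95 N/C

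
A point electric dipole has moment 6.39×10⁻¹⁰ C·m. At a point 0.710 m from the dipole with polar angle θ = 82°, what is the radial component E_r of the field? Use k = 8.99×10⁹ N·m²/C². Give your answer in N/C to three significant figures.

E_r ≈ 4.47 N/C

For a dipole, E_r = (2kp cosθ)/r³.
kp/r³ = (8.99×10⁹)(6.39×10⁻¹⁰)/(0.710)³ = 16.05 N/C.
E_r = 2·16.05·cos82° = 4.468 N/C.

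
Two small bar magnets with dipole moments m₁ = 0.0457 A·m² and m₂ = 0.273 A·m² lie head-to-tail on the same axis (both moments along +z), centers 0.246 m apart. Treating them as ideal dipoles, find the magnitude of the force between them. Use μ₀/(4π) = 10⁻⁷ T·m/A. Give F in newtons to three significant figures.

On-axis B of dipole 1: B = (μ₀/4π)·2m₁/r³. Force on dipole 2: F = m₂·dB/dr.
dB/dr = −(μ₀/4π)·6m₁/r⁴, so |F| = (μ₀/4π)·6m₁m₂/r⁴.
F = 6(10⁻⁷)(0.0457)(0.273)/(0.246)⁴ = 2.044×10⁻⁶ N.

F ≈ 2.04×10⁻⁶ N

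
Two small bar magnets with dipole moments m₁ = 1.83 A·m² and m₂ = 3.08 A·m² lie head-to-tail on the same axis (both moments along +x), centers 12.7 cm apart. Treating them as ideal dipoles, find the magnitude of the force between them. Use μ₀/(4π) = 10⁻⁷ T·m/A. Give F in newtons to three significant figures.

On-axis B of dipole 1: B = (μ₀/4π)·2m₁/r³. Force on dipole 2: F = m₂·dB/dr.
dB/dr = −(μ₀/4π)·6m₁/r⁴, so |F| = (μ₀/4π)·6m₁m₂/r⁴.
F = 6(10⁻⁷)(1.83)(3.08)/(0.127)⁴ = 0.01300 N.

F ≈ 0.0130 N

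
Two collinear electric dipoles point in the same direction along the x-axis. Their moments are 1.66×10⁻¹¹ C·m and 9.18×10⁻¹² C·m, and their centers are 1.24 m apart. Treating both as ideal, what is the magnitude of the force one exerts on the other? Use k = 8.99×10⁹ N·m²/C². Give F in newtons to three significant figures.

On-axis field of dipole 1 at distance r: E = 2kp₁/r³. Force on dipole 2 is F = p₂·dE/dr (gradient along axis).
dE/dr = −6kp₁/r⁴, so |F| = 6kp₁p₂/r⁴ (attractive for aligned moments).
F = 6(8.99×10⁹)(1.66×10⁻¹¹)(9.18×10⁻¹²)/(1.24)⁴ = 3.477×10⁻¹² N.

F ≈ 3.48×10⁻¹² N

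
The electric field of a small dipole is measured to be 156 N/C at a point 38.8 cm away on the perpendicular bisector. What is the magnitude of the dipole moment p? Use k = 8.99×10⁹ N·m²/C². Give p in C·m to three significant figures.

p ≈ 1.01×10⁻⁹ C·m

In the equatorial plane E = kp/r³, so p = Er³/(k).
p = (156)·(0.388)³ / (8.99×10⁹) = 1.014×10⁻⁹ C·m.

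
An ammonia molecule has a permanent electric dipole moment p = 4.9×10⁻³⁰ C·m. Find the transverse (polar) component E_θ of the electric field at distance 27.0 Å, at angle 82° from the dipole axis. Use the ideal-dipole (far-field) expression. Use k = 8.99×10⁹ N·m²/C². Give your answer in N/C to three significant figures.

E_θ ≈ 2.22×10⁶ N/C

For a dipole, E_θ = (kp sinθ)/r³.
kp/r³ = (8.99×10⁹)(4.90×10⁻³⁰)/(2.70×10⁻⁹)³ = 2.238×10⁶ N/C.
E_θ = 2.238×10⁶·sin82° = 2.216×10⁶ N/C.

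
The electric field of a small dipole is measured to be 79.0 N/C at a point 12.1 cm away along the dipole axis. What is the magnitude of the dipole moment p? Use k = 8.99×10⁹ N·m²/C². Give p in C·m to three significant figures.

p ≈ 7.78×10⁻¹² C·m

On axis E = 2kp/r³, so p = Er³/(2k).
p = (79.0)·(0.121)³ / (2·8.99×10⁹) = 7.784×10⁻¹² C·m.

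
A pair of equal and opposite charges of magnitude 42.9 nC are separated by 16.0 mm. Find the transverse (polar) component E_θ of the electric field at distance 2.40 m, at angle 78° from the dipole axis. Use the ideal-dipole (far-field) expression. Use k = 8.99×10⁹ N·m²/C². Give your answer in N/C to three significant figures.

E_θ ≈ 0.437 N/C

Dipole moment p = qd = (4.29×10⁻⁸ C)(0.0160 m) = 6.864×10⁻¹⁰ C·m.
For a dipole, E_θ = (kp sinθ)/r³.
kp/r³ = (8.99×10⁹)(6.864×10⁻¹⁰)/(2.40)³ = 0.4464 N/C.
E_θ = 0.4464·sin78° = 0.4366 N/C.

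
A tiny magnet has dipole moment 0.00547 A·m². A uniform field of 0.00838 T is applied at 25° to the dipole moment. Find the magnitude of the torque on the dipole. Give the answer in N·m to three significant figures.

τ ≈ 1.94×10⁻⁵ N·m

Torque on a magnetic dipole: τ = mB sinθ.
τ = (0.00547)(0.00838)·sin25° = 1.937×10⁻⁵ N·m.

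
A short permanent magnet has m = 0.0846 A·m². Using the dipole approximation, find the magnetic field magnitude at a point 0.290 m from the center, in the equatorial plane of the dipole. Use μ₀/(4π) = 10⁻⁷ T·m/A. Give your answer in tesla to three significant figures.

B ≈ 3.47×10⁻⁷ T

In the equatorial plane B = (μ₀/4π)·m/r³ (half the axial value).
B = (10⁻⁷)·(0.0846) / (0.290)³ = 3.469×10⁻⁷ T.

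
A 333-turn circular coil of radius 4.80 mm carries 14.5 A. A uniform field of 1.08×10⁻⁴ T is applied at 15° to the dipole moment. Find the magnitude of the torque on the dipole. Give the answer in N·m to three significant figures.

τ ≈ 9.77×10⁻⁶ N·m

m = NIA = NIπa² = 333·(14.5)·π·(0.00480)² = 0.3495 A·m².
Torque on a magnetic dipole: τ = mB sinθ.
τ = (0.3495)(1.08×10⁻⁴)·sin15° = 9.769×10⁻⁶ N·m.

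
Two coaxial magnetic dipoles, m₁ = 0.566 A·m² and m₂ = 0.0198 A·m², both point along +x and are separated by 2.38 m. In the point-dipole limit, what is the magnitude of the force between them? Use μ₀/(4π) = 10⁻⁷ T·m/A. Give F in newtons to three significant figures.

On-axis B of dipole 1: B = (μ₀/4π)·2m₁/r³. Force on dipole 2: F = m₂·dB/dr.
dB/dr = −(μ₀/4π)·6m₁/r⁴, so |F| = (μ₀/4π)·6m₁m₂/r⁴.
F = 6(10⁻⁷)(0.566)(0.0198)/(2.38)⁴ = 2.096×10⁻¹⁰ N.

F ≈ 2.10×10⁻¹⁰ N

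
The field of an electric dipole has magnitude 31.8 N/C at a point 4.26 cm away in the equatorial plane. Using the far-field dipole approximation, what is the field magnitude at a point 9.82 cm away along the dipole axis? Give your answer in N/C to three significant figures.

Dipole fields scale as 1/r³ in the far field.
The axial field is twice the equatorial field at the same r, so the geometry factor is 2/1.
E₂ = E₁ · (2/1) · (r₁/r₂)³ = 31.8 · 2 · (4.26/9.82)³.
(r₁/r₂)³ = (0.4338)³ = 0.08164.
E₂ ≈ 5.192 N/C.

E ≈ 5.19 N/C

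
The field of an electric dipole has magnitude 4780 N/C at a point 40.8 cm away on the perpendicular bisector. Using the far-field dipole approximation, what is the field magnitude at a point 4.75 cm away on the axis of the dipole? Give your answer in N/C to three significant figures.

E ≈ 6.06×10⁶ N/C

Dipole fields scale as 1/r³ in the far field.
The axial field is twice the equatorial field at the same r, so the geometry factor is 2/1.
E₂ = E₁ · (2/1) · (r₁/r₂)³ = 4780 · 2 · (40.8/4.75)³.
(r₁/r₂)³ = (8.589)³ = 633.7.
E₂ ≈ 6.058×10⁶ N/C.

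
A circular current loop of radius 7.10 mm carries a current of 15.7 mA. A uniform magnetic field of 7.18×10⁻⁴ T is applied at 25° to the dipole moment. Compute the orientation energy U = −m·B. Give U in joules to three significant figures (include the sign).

U ≈ -1.62×10⁻⁹ J

Magnetic moment m = IA = Iπa² = (0.0157)·π·(0.00710)² = 2.486×10⁻⁶ A·m².
U = −m·B = −mB cosθ.
U = −(2.486×10⁻⁶)(7.18×10⁻⁴)·cos25° = -1.618×10⁻⁹ J.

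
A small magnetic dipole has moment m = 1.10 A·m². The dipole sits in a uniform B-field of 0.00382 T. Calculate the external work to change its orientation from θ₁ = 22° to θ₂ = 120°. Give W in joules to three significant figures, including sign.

W_ext = ΔU = −mB cosθ₂ + mB cosθ₁ = mB(cosθ₁ − cosθ₂).
W = (1.10)(0.00382)·(cos22° − cos120°) = (0.004202)·(+1.4272) = 0.005997 J.

W ≈ 0.00600 J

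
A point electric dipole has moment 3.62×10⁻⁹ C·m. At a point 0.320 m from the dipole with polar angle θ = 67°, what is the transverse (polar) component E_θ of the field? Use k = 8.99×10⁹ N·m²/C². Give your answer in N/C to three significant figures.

E_θ ≈ 914 N/C

For a dipole, E_θ = (kp sinθ)/r³.
kp/r³ = (8.99×10⁹)(3.62×10⁻⁹)/(0.320)³ = 993.2 N/C.
E_θ = 993.2·sin67° = 914.2 N/C.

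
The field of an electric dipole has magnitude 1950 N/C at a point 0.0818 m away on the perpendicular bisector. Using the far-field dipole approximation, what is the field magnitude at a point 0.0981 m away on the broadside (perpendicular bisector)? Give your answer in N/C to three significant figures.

Dipole fields scale as 1/r³ in the far field; the geometry is the same at both points.
E₂ = E₁ · (r₁/r₂)³ = 1950 · (0.0818/0.0981)³.
(r₁/r₂)³ = (0.8338)³ = 0.5798.
E₂ ≈ 1131 N/C.

E ≈ 1130 N/C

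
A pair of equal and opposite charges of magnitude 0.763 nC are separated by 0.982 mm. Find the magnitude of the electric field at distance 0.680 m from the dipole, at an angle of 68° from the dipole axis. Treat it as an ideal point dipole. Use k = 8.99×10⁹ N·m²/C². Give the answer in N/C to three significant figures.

Dipole moment p = qd = (7.63×10⁻¹⁰ C)(9.82×10⁻⁴ m) = 7.493×10⁻¹³ C·m.
At angle θ the dipole field magnitude is E = (kp/r³)·√(1 + 3cos²θ).
kp/r³ = (8.99×10⁹)(7.493×10⁻¹³) / (0.680)³ = 0.02142 N/C.
√(1 + 3cos²68°) = √(1 + 3·0.1403) = √1.4210 ≈ 1.1921.
E ≈ 0.02142 × 1.192 = 0.02554 N/C.

E ≈ 0.0255 N/C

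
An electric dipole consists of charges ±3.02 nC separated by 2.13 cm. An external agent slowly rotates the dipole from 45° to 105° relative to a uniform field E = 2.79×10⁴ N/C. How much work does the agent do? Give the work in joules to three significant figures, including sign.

W ≈ 1.73×10⁻⁶ J

Dipole moment p = qd = (3.02×10⁻⁹ C)(0.0213 m) = 6.433×10⁻¹¹ C·m.
W_ext = ΔU = U(θ₂) − U(θ₁) = −pE cosθ₂ − (−pE cosθ₁) = pE(cosθ₁ − cosθ₂).
W = (6.433×10⁻¹¹)(2.79×10⁴)·(cos45° − cos105°) = (1.795×10⁻⁶)·(+0.9659) = 1.734×10⁻⁶ J.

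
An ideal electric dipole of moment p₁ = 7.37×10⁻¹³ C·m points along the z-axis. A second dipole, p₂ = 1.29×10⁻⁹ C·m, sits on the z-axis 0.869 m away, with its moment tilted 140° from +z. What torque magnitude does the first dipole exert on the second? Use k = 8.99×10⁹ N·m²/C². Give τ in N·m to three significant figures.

The second dipole sits on the axis of the first, so the field there is axial: E₁ = 2kp₁/r³ along +z.
E₁ = 2(8.99×10⁹)(7.37×10⁻¹³)/(0.869)³ = 0.02019 N/C.
Torque on the second dipole: τ = p₂ E₁ sinθ.
τ = (1.29×10⁻⁹)(0.02019)·sin140° = 1.674×10⁻¹¹ N·m.

τ ≈ 1.67×10⁻¹¹ N·m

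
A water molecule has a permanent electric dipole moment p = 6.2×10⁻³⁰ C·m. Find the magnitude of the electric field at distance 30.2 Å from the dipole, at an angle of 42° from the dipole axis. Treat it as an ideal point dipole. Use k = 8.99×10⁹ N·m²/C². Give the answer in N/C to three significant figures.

E ≈ 3.30×10⁶ N/C

At angle θ the dipole field magnitude is E = (kp/r³)·√(1 + 3cos²θ).
kp/r³ = (8.99×10⁹)(6.20×10⁻³⁰) / (3.02×10⁻⁹)³ = 2.024×10⁶ N/C.
√(1 + 3cos²42°) = √(1 + 3·0.5523) = √2.6568 ≈ 1.6300.
E ≈ 2.024×10⁶ × 1.630 = 3.298×10⁶ N/C.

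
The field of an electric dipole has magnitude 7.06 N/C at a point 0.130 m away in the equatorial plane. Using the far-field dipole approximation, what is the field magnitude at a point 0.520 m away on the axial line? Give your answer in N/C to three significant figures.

Dipole fields scale as 1/r³ in the far field.
The axial field is twice the equatorial field at the same r, so the geometry factor is 2/1.
E₂ = E₁ · (2/1) · (r₁/r₂)³ = 7.06 · 2 · (0.130/0.520)³.
(r₁/r₂)³ = (0.25)³ = 0.01562.
E₂ ≈ 0.2206 N/C.

E ≈ 0.221 N/C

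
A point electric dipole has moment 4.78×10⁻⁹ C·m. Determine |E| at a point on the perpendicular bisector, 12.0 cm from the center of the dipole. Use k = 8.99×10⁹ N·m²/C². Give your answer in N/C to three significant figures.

E ≈ 2.49×10⁴ N/C

In the equatorial plane E = kp/r³.
E = (8.99×10⁹)(4.78×10⁻⁹) / (0.120)³ = 2.487×10⁴ N/C.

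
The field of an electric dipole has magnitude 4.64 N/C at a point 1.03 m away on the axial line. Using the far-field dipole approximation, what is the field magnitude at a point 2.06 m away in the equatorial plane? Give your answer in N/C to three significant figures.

Dipole fields scale as 1/r³ in the far field.
The axial field is twice the equatorial field at the same r, so the geometry factor is 1/2.
E₂ = E₁ · (1/2) · (r₁/r₂)³ = 4.64 · 0.5 · (1.03/2.06)³.
(r₁/r₂)³ = (0.5)³ = 0.125.
E₂ ≈ 0.2900 N/C.

E ≈ 0.290 N/C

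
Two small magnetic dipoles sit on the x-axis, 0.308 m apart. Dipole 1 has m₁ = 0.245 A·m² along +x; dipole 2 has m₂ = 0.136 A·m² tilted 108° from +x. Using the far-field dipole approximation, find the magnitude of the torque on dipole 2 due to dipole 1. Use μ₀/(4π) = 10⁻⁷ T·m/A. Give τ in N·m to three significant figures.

τ ≈ 2.17×10⁻⁷ N·m

Dipole B is on the axis of dipole A, so B₁ there is axial: B₁ = (μ₀/4π)·2m₁/r³ along +x.
B₁ = 2(10⁻⁷)(0.245)/(0.308)³ = 1.677×10⁻⁶ T.
τ = m₂ B₁ sinθ.
τ = (0.136)(1.677×10⁻⁶)·sin108° = 2.169×10⁻⁷ N·m.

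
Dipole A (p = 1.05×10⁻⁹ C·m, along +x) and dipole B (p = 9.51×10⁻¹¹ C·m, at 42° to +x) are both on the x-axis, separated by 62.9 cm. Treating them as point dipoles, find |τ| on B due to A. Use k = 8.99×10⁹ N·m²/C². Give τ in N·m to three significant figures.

τ ≈ 4.83×10⁻⁹ N·m

The second dipole sits on the axis of the first, so the field there is axial: E₁ = 2kp₁/r³ along +x.
E₁ = 2(8.99×10⁹)(1.05×10⁻⁹)/(0.629)³ = 75.86 N/C.
Torque on the second dipole: τ = p₂ E₁ sinθ.
τ = (9.51×10⁻¹¹)(75.86)·sin42° = 4.827×10⁻⁹ N·m.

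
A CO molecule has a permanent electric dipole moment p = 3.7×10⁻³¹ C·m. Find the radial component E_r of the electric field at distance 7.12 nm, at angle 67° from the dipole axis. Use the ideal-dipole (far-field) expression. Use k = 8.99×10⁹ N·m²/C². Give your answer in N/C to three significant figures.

For a dipole, E_r = (2kp cosθ)/r³.
kp/r³ = (8.99×10⁹)(3.70×10⁻³¹)/(7.12×10⁻⁹)³ = 9216 N/C.
E_r = 2·9216·cos67° = 7202 N/C.

E_r ≈ 7200 N/C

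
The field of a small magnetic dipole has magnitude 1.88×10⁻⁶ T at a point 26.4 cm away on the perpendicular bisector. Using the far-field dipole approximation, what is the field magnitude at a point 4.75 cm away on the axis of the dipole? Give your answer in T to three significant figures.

B ≈ 6.46×10⁻⁴ T

Dipole fields scale as 1/r³ in the far field.
The axial field is twice the equatorial field at the same r, so the geometry factor is 2/1.
B₂ = B₁ · (2/1) · (r₁/r₂)³ = 1.88×10⁻⁶ · 2 · (26.4/4.75)³.
(r₁/r₂)³ = (5.558)³ = 171.7.
B₂ ≈ 6.455×10⁻⁴ T.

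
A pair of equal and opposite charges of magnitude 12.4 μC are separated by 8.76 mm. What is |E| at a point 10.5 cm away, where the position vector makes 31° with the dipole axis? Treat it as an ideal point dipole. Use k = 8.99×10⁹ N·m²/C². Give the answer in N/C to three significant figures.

Dipole moment p = qd = (1.24×10⁻⁵ C)(0.00876 m) = 1.086×10⁻⁷ C·m.
At angle θ the dipole field magnitude is E = (kp/r³)·√(1 + 3cos²θ).
kp/r³ = (8.99×10⁹)(1.086×10⁻⁷) / (0.105)³ = 8.434×10⁵ N/C.
√(1 + 3cos²31°) = √(1 + 3·0.7347) = √3.2042 ≈ 1.7900.
E ≈ 8.434×10⁵ × 1.790 = 1.510×10⁶ N/C.

E ≈ 1.51×10⁶ N/C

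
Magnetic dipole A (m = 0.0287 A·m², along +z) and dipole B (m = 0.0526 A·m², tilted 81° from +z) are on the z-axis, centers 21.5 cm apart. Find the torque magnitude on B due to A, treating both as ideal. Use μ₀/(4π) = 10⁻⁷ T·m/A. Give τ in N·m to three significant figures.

τ ≈ 3.00×10⁻⁸ N·m

Dipole B is on the axis of dipole A, so B₁ there is axial: B₁ = (μ₀/4π)·2m₁/r³ along +z.
B₁ = 2(10⁻⁷)(0.0287)/(0.215)³ = 5.776×10⁻⁷ T.
τ = m₂ B₁ sinθ.
τ = (0.0526)(5.776×10⁻⁷)·sin81° = 3.001×10⁻⁸ N·m.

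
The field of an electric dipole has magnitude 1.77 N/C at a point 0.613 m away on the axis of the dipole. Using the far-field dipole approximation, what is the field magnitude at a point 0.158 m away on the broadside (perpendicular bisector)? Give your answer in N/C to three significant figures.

E ≈ 51.7 N/C

Dipole fields scale as 1/r³ in the far field.
The axial field is twice the equatorial field at the same r, so the geometry factor is 1/2.
E₂ = E₁ · (1/2) · (r₁/r₂)³ = 1.77 · 0.5 · (0.613/0.158)³.
(r₁/r₂)³ = (3.88)³ = 58.4.
E₂ ≈ 51.68 N/C.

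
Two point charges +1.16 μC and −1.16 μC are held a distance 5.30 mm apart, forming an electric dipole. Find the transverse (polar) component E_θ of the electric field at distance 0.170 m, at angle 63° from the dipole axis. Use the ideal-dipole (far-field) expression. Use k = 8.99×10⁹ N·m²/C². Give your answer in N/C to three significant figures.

E_θ ≈ 1.00×10⁴ N/C

Dipole moment p = qd = (1.16×10⁻⁶ C)(0.00530 m) = 6.148×10⁻⁹ C·m.
For a dipole, E_θ = (kp sinθ)/r³.
kp/r³ = (8.99×10⁹)(6.148×10⁻⁹)/(0.170)³ = 1.125×10⁴ N/C.
E_θ = 1.125×10⁴·sin63° = 1.002×10⁴ N/C.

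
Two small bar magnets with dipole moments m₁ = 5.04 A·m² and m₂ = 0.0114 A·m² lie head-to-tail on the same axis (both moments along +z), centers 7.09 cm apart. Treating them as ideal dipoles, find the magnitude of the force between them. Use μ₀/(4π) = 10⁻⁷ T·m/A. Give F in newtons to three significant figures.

On-axis B of dipole 1: B = (μ₀/4π)·2m₁/r³. Force on dipole 2: F = m₂·dB/dr.
dB/dr = −(μ₀/4π)·6m₁/r⁴, so |F| = (μ₀/4π)·6m₁m₂/r⁴.
F = 6(10⁻⁷)(5.04)(0.0114)/(0.0709)⁴ = 0.001364 N.

F ≈ 0.00136 N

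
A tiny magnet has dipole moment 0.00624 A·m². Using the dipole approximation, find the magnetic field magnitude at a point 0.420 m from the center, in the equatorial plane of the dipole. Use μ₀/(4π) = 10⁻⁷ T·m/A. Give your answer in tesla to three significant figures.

In the equatorial plane B = (μ₀/4π)·m/r³ (half the axial value).
B = (10⁻⁷)·(0.00624) / (0.420)³ = 8.422×10⁻⁹ T.

B ≈ 8.42×10⁻⁹ T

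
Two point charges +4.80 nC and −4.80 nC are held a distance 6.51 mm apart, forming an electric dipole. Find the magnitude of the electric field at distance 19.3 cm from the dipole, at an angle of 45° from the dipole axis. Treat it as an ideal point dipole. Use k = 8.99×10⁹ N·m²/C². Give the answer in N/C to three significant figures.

E ≈ 61.8 N/C

Dipole moment p = qd = (4.80×10⁻⁹ C)(0.00651 m) = 3.125×10⁻¹¹ C·m.
At angle θ the dipole field magnitude is E = (kp/r³)·√(1 + 3cos²θ).
kp/r³ = (8.99×10⁹)(3.125×10⁻¹¹) / (0.193)³ = 39.08 N/C.
√(1 + 3cos²45°) = √(1 + 3·0.5000) = √2.5000 ≈ 1.5811.
E ≈ 39.08 × 1.581 = 61.79 N/C.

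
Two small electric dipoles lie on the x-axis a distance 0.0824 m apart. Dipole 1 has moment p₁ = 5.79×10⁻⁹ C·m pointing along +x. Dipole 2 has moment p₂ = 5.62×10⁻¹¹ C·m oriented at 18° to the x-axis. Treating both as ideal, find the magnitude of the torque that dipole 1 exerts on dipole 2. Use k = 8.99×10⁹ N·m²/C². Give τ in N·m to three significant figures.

The second dipole sits on the axis of the first, so the field there is axial: E₁ = 2kp₁/r³ along +x.
E₁ = 2(8.99×10⁹)(5.79×10⁻⁹)/(0.0824)³ = 1.861×10⁵ N/C.
Torque on the second dipole: τ = p₂ E₁ sinθ.
τ = (5.62×10⁻¹¹)(1.861×10⁵)·sin18° = 3.232×10⁻⁶ N·m.

τ ≈ 3.23×10⁻⁶ N·m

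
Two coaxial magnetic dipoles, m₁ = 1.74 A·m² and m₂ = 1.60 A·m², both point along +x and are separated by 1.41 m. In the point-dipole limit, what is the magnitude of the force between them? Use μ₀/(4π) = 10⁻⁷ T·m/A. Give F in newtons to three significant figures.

F ≈ 4.23×10⁻⁷ N

On-axis B of dipole 1: B = (μ₀/4π)·2m₁/r³. Force on dipole 2: F = m₂·dB/dr.
dB/dr = −(μ₀/4π)·6m₁/r⁴, so |F| = (μ₀/4π)·6m₁m₂/r⁴.
F = 6(10⁻⁷)(1.74)(1.60)/(1.41)⁴ = 4.226×10⁻⁷ N.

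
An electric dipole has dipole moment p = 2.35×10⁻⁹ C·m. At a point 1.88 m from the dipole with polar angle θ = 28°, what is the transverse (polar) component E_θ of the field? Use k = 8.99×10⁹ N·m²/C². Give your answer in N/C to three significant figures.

E_θ ≈ 1.49 N/C

For a dipole, E_θ = (kp sinθ)/r³.
kp/r³ = (8.99×10⁹)(2.35×10⁻⁹)/(1.88)³ = 3.179 N/C.
E_θ = 3.179·sin28° = 1.493 N/C.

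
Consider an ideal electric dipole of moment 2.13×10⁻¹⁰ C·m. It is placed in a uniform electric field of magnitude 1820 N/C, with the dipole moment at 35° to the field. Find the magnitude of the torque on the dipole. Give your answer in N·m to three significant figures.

τ ≈ 2.22×10⁻⁷ N·m

Torque on an electric dipole: τ = pE sinθ.
τ = (2.13×10⁻¹⁰)(1820)·sin35° = 2.224×10⁻⁷ N·m.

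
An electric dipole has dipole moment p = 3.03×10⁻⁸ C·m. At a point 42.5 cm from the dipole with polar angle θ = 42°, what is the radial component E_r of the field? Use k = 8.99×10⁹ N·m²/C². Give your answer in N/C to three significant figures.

For a dipole, E_r = (2kp cosθ)/r³.
kp/r³ = (8.99×10⁹)(3.03×10⁻⁸)/(0.425)³ = 3548 N/C.
E_r = 2·3548·cos42° = 5274 N/C.

E_r ≈ 5270 N/C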